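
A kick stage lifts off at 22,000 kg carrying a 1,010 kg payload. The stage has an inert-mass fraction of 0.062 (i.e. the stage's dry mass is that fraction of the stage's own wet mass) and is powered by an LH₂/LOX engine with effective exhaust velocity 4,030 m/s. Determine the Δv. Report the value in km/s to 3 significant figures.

Stage wet mass = m₀ − payload = 22,000 − 1,010 = 20,990 kg.
Stage dry mass = ε × stage wet mass = 0.062 × 20,990 = 1,301.38 kg.
Burnout mass m_f = stage dry + payload = 1,301.38 + 1,010 = 2,311.38 kg.
Using Δv = v_e ln(m₀/m_f): Δv = v_e · ln(22,000/2,311.38) = 4030.0 × ln(9.518) = 4030.0 × 2.2532 ≈ 9080 m/s.

Δv ≈ 9.08 km/s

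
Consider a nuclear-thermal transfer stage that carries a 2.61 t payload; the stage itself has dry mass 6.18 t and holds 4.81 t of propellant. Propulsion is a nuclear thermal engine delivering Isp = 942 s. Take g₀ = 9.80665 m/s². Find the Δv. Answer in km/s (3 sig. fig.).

v_e = Isp · g₀ = 942 × 9.80665 = 9237.9 m/s.
m₀ = payload + dry + propellant = 2.61 + 6.18 + 4.81 = 13.6 t.
m_f = payload + dry = 2.61 + 6.18 = 8.79 t.
Δv = v_e · ln(m₀/m_f) = 9237.9 × ln(1.547) = 9237.9 × 0.4365 ≈ 4031.9 m/s.

Δv ≈ 4.03 km/s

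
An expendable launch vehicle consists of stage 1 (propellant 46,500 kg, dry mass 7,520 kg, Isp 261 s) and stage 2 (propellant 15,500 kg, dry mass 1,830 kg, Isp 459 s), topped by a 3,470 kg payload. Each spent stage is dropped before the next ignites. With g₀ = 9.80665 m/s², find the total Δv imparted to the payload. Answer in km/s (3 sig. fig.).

Δv ≈ 8.64 km/s

Ignition mass of stage 1 = 46,500+7,520 + 15,500+1,830 + 3,470 = 74,820 kg.
Stage 1: m₀ = 74,820 kg, m_f = 74,820 − 46,500 = 28,320 kg; Δv = 261×9.80665×ln(2.642) = 2559.5×0.9715 ≈ 2487 m/s.
Stage 2: m₀ = 20,800 kg, m_f = 20,800 − 15,500 = 5,300 kg; Δv = 459×9.80665×ln(3.925) = 4501.3×1.3672 ≈ 6154 m/s.
Total Δv = 2487 + 6154 = 8641 m/s.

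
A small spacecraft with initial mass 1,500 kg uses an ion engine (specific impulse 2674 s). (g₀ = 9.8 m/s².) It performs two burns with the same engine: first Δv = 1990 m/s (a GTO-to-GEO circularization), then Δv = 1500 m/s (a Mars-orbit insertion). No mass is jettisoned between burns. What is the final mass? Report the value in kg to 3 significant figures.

final mass ≈ 1310 kg

v_e = Isp · g₀ = 2674 × 9.8 = 26205.2 m/s.
After the first burn: m = 1500 × exp(−1990/26205.2) = 1500 × 0.92687 = 1,390.31 kg.
After the second burn: m = 1,390.31 × exp(−1500/26205.2) = 1,390.31 × 0.94437 = 1,312.97 kg.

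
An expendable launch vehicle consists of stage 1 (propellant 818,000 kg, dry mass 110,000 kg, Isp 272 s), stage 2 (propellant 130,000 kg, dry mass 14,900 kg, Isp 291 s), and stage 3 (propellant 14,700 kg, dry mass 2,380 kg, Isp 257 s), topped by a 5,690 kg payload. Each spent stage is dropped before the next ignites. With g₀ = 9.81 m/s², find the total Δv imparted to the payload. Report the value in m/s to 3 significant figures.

Ignition mass of stage 1 = 818,000+110,000 + 130,000+14,900 + 14,700+2,380 + 5,690 = 1,095,670 kg.
Stage 1: m₀ = 1,095,670 kg, m_f = 1,095,670 − 818,000 = 277,670 kg; Δv = 272×9.81×ln(3.946) = 2668.3×1.3727 ≈ 3663 m/s.
Stage 2: m₀ = 167,670 kg, m_f = 167,670 − 130,000 = 37,670 kg; Δv = 291×9.81×ln(4.451) = 2854.7×1.4931 ≈ 4262 m/s.
Stage 3: m₀ = 22,770 kg, m_f = 22,770 − 14,700 = 8,070 kg; Δv = 257×9.81×ln(2.822) = 2521.2×1.0373 ≈ 2615 m/s.
Total Δv = 3663 + 4262 + 2615 = 10540 m/s.

Δv ≈ 10500 m/s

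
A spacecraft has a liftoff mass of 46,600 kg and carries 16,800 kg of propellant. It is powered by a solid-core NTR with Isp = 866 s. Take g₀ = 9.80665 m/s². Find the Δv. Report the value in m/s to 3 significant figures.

Δv ≈ 3800 m/s

v_e = Isp · g₀ = 866 × 9.80665 = 8492.6 m/s.
m_f = m₀ − m_prop = 46,600 − 16,800 = 29,800 kg.
By the Tsiolkovsky rocket equation, Δv = v_e · ln(m₀/m_f) = 8492.6 × ln(1.564) = 8492.6 × 0.4471 ≈ 3797.0 m/s.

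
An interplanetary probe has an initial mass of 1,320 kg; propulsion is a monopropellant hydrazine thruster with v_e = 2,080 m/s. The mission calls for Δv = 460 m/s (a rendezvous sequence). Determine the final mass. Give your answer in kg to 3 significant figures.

final mass ≈ 1060 kg

By the Tsiolkovsky rocket equation, m₀/m_f = exp(Δv / v_e) = exp(460 / 2080.0) = exp(0.2212) = 1.2475.
m_f = m₀ / 1.2475 = 1,320 / 1.2475 = 1,058.12 kg.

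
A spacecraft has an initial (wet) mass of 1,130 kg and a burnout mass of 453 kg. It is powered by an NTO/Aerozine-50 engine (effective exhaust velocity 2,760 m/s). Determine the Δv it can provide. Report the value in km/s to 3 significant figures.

From the ideal rocket equation, Δv = v_e · ln(m₀/m_f) = 2760.0 × ln(2.494) = 2760.0 × 0.9141 ≈ 2522.9 m/s.

Δv ≈ 2.52 km/s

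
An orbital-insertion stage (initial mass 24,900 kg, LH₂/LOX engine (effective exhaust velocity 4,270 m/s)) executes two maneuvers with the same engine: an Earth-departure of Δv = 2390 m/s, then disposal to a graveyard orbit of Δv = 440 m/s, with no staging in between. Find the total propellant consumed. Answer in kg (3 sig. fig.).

total propellant consumed ≈ 12100 kg

After the first burn: m = 24900 × exp(−2390/4270.0) = 24900 × 0.57137 = 14,227.1 kg.
After the second burn: m = 14,227.1 × exp(−440/4270.0) = 14,227.1 × 0.90209 = 12,834.1 kg.
Total propellant = m₀ − m_final = 24900 − 12,834.1 = 12,065.9 kg.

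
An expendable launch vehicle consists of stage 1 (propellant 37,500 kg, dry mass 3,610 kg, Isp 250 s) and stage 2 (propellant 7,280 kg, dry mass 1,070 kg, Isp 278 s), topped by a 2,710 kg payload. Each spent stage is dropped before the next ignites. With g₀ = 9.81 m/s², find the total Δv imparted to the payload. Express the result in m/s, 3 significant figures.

Δv ≈ 6040 m/s

Ignition mass of stage 1 = 37,500+3,610 + 7,280+1,070 + 2,710 = 52,170 kg.
Stage 1: m₀ = 52,170 kg, m_f = 52,170 − 37,500 = 14,670 kg; Δv = 250×9.81×ln(3.556) = 2452.5×1.2687 ≈ 3111 m/s.
Stage 2: m₀ = 11,060 kg, m_f = 11,060 − 7,280 = 3,780 kg; Δv = 278×9.81×ln(2.926) = 2727.2×1.0736 ≈ 2928 m/s.
Total Δv = 3111 + 2928 = 6039 m/s.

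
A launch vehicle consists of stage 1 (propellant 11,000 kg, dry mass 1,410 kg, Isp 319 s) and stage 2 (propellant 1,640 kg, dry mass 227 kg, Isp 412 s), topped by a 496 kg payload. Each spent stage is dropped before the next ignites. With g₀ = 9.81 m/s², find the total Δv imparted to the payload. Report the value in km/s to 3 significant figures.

Ignition mass of stage 1 = 11,000+1,410 + 1,640+227 + 496 = 14,773 kg.
Stage 1: m₀ = 14,773 kg, m_f = 14,773 − 11,000 = 3,773 kg; Δv = 319×9.81×ln(3.915) = 3129.4×1.3649 ≈ 4271 m/s.
Stage 2: m₀ = 2,363 kg, m_f = 2,363 − 1,640 = 723 kg; Δv = 412×9.81×ln(3.268) = 4041.7×1.1843 ≈ 4787 m/s.
Total Δv = 4271 + 4787 = 9058 m/s.

Δv ≈ 9.06 km/s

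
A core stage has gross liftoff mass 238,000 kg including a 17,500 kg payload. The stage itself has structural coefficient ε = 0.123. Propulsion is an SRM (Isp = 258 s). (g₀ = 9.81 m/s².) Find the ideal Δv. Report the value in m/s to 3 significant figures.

Stage wet mass = m₀ − payload = 238,000 − 17,500 = 220,500 kg.
Stage dry mass = ε × stage wet mass = 0.123 × 220,500 = 27,121.5 kg.
Burnout mass m_f = stage dry + payload = 27,121.5 + 17,500 = 44,621.5 kg.
v_e = Isp · g₀ = 258 × 9.81 = 2531.0 m/s.
Δv = v_e · ln(238,000/44,621.5) = 2531.0 × ln(5.334) = 2531.0 × 1.6741 ≈ 4237 m/s.

Δv ≈ 4240 m/s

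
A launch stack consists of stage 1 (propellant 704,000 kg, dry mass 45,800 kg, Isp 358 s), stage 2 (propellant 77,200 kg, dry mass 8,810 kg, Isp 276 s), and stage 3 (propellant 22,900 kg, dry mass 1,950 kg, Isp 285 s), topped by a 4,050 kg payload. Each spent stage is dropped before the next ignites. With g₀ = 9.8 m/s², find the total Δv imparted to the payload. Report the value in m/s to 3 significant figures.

Ignition mass of stage 1 = 704,000+45,800 + 77,200+8,810 + 22,900+1,950 + 4,050 = 864,710 kg.
Stage 1: m₀ = 864,710 kg, m_f = 864,710 − 704,000 = 160,710 kg; Δv = 358×9.8×ln(5.381) = 3508.4×1.6828 ≈ 5904 m/s.
Stage 2: m₀ = 114,910 kg, m_f = 114,910 − 77,200 = 37,710 kg; Δv = 276×9.8×ln(3.047) = 2704.8×1.1142 ≈ 3014 m/s.
Stage 3: m₀ = 28,900 kg, m_f = 28,900 − 22,900 = 6,000 kg; Δv = 285×9.8×ln(4.817) = 2793.0×1.5721 ≈ 4391 m/s.
Total Δv = 5904 + 3014 + 4391 = 13309 m/s.

Δv ≈ 13300 m/s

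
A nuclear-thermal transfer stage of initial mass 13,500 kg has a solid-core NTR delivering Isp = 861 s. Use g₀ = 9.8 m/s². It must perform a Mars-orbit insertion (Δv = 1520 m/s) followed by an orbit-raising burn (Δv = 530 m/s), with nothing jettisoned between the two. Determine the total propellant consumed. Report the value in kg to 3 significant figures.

total propellant consumed ≈ 2910 kg

v_e = Isp · g₀ = 861 × 9.8 = 8437.8 m/s.
After the first burn: m = 13500 × exp(−1520/8437.8) = 13500 × 0.83515 = 11,274.5 kg.
After the second burn: m = 11,274.5 × exp(−530/8437.8) = 11,274.5 × 0.93912 = 10,588.1 kg.
Total propellant = m₀ − m_final = 13500 − 10,588.1 = 2,911.9 kg.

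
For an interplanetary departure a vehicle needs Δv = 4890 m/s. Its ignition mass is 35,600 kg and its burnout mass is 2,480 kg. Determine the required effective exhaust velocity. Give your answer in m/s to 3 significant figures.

v_e ≈ 1840 m/s

ln(m₀/m_f) = ln(35600/2480) = ln(14.35) = 2.6641.
v_e = Δv / ln(m₀/m_f) = 4890 / 2.6641 = 1835.5 m/s.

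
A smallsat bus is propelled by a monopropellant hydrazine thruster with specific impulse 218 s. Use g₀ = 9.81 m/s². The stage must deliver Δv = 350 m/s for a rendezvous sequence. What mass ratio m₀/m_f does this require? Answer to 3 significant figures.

v_e = Isp · g₀ = 218 × 9.81 = 2138.6 m/s.
m₀/m_f = exp(Δv / v_e) = exp(350 / 2138.6) = exp(0.1637) = 1.1778.

mass ratio ≈ 1.18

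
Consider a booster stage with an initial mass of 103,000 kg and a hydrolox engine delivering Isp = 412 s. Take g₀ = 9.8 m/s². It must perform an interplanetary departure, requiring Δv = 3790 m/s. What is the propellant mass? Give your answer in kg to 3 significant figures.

propellant mass ≈ 62700 kg

v_e = Isp · g₀ = 412 × 9.8 = 4037.6 m/s.
m₀/m_f = exp(Δv / v_e) = exp(3790 / 4037.6) = exp(0.9387) = 2.5566.
m_f = 103,000 / 2.5566 = 40,287.9 kg, so propellant = m₀ − m_f = 103,000 − 40,287.9 = 62,712.1 kg.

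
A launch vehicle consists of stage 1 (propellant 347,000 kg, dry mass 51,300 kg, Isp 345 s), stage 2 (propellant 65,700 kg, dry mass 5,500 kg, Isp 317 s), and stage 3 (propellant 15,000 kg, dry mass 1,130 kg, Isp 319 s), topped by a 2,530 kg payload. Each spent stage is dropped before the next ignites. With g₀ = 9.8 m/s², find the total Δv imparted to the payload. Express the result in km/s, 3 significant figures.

Ignition mass of stage 1 = 347,000+51,300 + 65,700+5,500 + 15,000+1,130 + 2,530 = 488,160 kg.
Stage 1: m₀ = 488,160 kg, m_f = 488,160 − 347,000 = 141,160 kg; Δv = 345×9.8×ln(3.458) = 3381.0×1.2407 ≈ 4195 m/s.
Stage 2: m₀ = 89,860 kg, m_f = 89,860 − 65,700 = 24,160 kg; Δv = 317×9.8×ln(3.719) = 3106.6×1.3136 ≈ 4081 m/s.
Stage 3: m₀ = 18,660 kg, m_f = 18,660 − 15,000 = 3,660 kg; Δv = 319×9.8×ln(5.098) = 3126.2×1.6289 ≈ 5092 m/s.
Total Δv = 4195 + 4081 + 5092 = 13368 m/s.

Δv ≈ 13.4 km/s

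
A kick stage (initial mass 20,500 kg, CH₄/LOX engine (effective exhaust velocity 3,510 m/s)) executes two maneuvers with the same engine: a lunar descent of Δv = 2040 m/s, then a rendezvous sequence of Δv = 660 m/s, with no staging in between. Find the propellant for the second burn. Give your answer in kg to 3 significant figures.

After the first burn: m = 20500 × exp(−2040/3510.0) = 20500 × 0.55923 = 11,464.2 kg.
After the second burn: m = 11,464.2 × exp(−660/3510.0) = 11,464.2 × 0.82859 = 9,499.12 kg.
Second-burn propellant = 11,464.2 − 9,499.12 = 1,965.08 kg.

propellant for the second burn ≈ 1970 kg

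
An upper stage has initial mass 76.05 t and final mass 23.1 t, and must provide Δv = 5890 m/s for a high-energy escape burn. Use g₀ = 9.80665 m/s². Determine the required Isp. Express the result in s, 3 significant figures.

ln(m₀/m_f) = ln(76050/23100) = ln(3.292) = 1.1916.
v_e = Δv / ln(m₀/m_f) = 5890 / 1.1916 = 4943.1 m/s.
Isp = v_e / g₀ = 4943.1 / 9.80665 = 504.1 s.

Isp ≈ 504 s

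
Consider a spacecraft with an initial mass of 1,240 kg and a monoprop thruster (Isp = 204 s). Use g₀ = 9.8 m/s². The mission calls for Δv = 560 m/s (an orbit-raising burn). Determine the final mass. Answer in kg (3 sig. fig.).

v_e = Isp · g₀ = 204 × 9.8 = 1999.2 m/s.
Using Δv = v_e ln(m₀/m_f): m₀/m_f = exp(Δv / v_e) = exp(560 / 1999.2) = exp(0.2801) = 1.3233.
m_f = m₀ / 1.3233 = 1,240 / 1.3233 = 937.051 kg.

final mass ≈ 937 kg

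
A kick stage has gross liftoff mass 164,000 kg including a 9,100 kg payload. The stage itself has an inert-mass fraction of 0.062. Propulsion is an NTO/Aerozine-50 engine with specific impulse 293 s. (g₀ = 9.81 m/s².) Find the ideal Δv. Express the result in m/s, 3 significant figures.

Δv ≈ 6240 m/s

Stage wet mass = m₀ − payload = 164,000 − 9,100 = 154,900 kg.
Stage dry mass = ε × stage wet mass = 0.062 × 154,900 = 9,603.8 kg.
Burnout mass m_f = stage dry + payload = 9,603.8 + 9,100 = 18,703.8 kg.
v_e = Isp · g₀ = 293 × 9.81 = 2874.3 m/s.
Δv = v_e · ln(164,000/18,703.8) = 2874.3 × ln(8.768) = 2874.3 × 2.1711 ≈ 6241 m/s.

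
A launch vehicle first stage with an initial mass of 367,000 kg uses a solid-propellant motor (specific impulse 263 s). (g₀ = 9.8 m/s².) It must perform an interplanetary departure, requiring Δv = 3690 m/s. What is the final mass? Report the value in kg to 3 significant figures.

v_e = Isp · g₀ = 263 × 9.8 = 2577.4 m/s.
Using Δv = v_e ln(m₀/m_f): m₀/m_f = exp(Δv / v_e) = exp(3690 / 2577.4) = exp(1.4317) = 4.1857.
m_f = m₀ / 4.1857 = 367,000 / 4.1857 = 87,679.5 kg.

final mass ≈ 87700 kg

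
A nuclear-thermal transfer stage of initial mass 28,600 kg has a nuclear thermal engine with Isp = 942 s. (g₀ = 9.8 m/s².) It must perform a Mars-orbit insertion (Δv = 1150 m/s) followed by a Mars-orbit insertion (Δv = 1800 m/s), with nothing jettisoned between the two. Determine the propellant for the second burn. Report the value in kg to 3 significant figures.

v_e = Isp · g₀ = 942 × 9.8 = 9231.6 m/s.
After the first burn: m = 28600 × exp(−1150/9231.6) = 28600 × 0.88287 = 25,250.1 kg.
After the second burn: m = 25,250.1 × exp(−1800/9231.6) = 25,250.1 × 0.82285 = 20,777 kg.
Second-burn propellant = 25,250.1 − 20,777 = 4,473.1 kg.

propellant for the second burn ≈ 4470 kg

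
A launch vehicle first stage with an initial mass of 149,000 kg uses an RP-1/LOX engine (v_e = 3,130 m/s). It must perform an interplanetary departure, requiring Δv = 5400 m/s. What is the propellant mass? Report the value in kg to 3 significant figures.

Using Δv = v_e ln(m₀/m_f): m₀/m_f = exp(Δv / v_e) = exp(5400 / 3130.0) = exp(1.7252) = 5.6139.
m_f = 149,000 / 5.6139 = 26,541.3 kg, so propellant = m₀ − m_f = 149,000 − 26,541.3 = 122,458.7 kg.

propellant mass ≈ 122000 kg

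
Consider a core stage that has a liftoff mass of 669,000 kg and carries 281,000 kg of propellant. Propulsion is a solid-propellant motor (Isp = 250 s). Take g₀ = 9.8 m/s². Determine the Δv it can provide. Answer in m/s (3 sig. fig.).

v_e = Isp · g₀ = 250 × 9.8 = 2450.0 m/s.
m_f = m₀ − m_prop = 669,000 − 281,000 = 388,000 kg.
Δv = v_e · ln(m₀/m_f) = 2450.0 × ln(1.724) = 2450.0 × 0.5448 ≈ 1334.7 m/s.

Δv ≈ 1330 m/s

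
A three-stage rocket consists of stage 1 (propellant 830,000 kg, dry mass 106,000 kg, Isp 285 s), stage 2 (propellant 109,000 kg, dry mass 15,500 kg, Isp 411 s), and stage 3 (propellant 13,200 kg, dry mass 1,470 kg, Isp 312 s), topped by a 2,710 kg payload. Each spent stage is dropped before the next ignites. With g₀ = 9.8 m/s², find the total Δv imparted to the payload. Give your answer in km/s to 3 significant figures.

Ignition mass of stage 1 = 830,000+106,000 + 109,000+15,500 + 13,200+1,470 + 2,710 = 1,077,880 kg.
Stage 1: m₀ = 1,077,880 kg, m_f = 1,077,880 − 830,000 = 247,880 kg; Δv = 285×9.8×ln(4.348) = 2793.0×1.4698 ≈ 4105 m/s.
Stage 2: m₀ = 141,880 kg, m_f = 141,880 − 109,000 = 32,880 kg; Δv = 411×9.8×ln(4.315) = 4027.8×1.4621 ≈ 5889 m/s.
Stage 3: m₀ = 17,380 kg, m_f = 17,380 − 13,200 = 4,180 kg; Δv = 312×9.8×ln(4.158) = 3057.6×1.4250 ≈ 4357 m/s.
Total Δv = 4105 + 5889 + 4357 = 14351 m/s.

Δv ≈ 14.4 km/s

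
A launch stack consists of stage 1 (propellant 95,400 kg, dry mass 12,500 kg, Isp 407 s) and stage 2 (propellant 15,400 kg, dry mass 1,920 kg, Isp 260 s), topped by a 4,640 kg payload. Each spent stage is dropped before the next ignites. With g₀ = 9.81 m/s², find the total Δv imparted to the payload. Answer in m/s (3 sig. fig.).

Ignition mass of stage 1 = 95,400+12,500 + 15,400+1,920 + 4,640 = 129,860 kg.
Stage 1: m₀ = 129,860 kg, m_f = 129,860 − 95,400 = 34,460 kg; Δv = 407×9.81×ln(3.768) = 3992.7×1.3267 ≈ 5297 m/s.
Stage 2: m₀ = 21,960 kg, m_f = 21,960 − 15,400 = 6,560 kg; Δv = 260×9.81×ln(3.348) = 2550.6×1.2082 ≈ 3082 m/s.
Total Δv = 5297 + 3082 = 8379 m/s.

Δv ≈ 8380 m/s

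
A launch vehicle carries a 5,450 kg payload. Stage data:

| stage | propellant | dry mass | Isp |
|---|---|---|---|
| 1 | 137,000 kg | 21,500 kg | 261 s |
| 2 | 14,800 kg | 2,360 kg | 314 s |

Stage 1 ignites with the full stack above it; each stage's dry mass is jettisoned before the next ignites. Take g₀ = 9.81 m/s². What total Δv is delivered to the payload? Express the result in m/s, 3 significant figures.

Δv ≈ 6890 m/s

Ignition mass of stage 1 = 137,000+21,500 + 14,800+2,360 + 5,450 = 181,110 kg.
Stage 1: m₀ = 181,110 kg, m_f = 181,110 − 137,000 = 44,110 kg; Δv = 261×9.81×ln(4.106) = 2560.4×1.4124 ≈ 3616 m/s.
Stage 2: m₀ = 22,610 kg, m_f = 22,610 − 14,800 = 7,810 kg; Δv = 314×9.81×ln(2.895) = 3080.3×1.0630 ≈ 3274 m/s.
Total Δv = 3616 + 3274 = 6890 m/s.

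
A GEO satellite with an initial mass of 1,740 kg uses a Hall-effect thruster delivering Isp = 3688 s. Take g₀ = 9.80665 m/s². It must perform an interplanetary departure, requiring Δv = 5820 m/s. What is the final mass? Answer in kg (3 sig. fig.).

final mass ≈ 1480 kg

v_e = Isp · g₀ = 3688 × 9.80665 = 36166.9 m/s.
m₀/m_f = exp(Δv / v_e) = exp(5820 / 36166.9) = exp(0.1609) = 1.1746.
m_f = m₀ / 1.1746 = 1,740 / 1.1746 = 1,481.36 kg.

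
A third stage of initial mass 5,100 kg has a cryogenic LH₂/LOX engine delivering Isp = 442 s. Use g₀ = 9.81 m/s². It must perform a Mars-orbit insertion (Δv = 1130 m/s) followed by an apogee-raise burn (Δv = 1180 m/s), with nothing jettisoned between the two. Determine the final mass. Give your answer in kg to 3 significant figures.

final mass ≈ 2990 kg

v_e = Isp · g₀ = 442 × 9.81 = 4336.0 m/s.
After the first burn: m = 5100 × exp(−1130/4336.0) = 5100 × 0.77058 = 3,929.96 kg.
After the second burn: m = 3,929.96 × exp(−1180/4336.0) = 3,929.96 × 0.76175 = 2,993.65 kg.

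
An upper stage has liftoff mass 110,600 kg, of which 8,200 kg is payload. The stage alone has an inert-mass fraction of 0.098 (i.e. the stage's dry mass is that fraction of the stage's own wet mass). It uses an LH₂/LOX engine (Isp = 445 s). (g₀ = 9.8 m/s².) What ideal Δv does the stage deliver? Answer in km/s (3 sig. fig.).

Stage wet mass = m₀ − payload = 110,600 − 8,200 = 102,400 kg.
Stage dry mass = ε × stage wet mass = 0.098 × 102,400 = 10,035.2 kg.
Burnout mass m_f = stage dry + payload = 10,035.2 + 8,200 = 18,235.2 kg.
v_e = Isp · g₀ = 445 × 9.8 = 4361.0 m/s.
By the Tsiolkovsky rocket equation, Δv = v_e · ln(110,600/18,235.2) = 4361.0 × ln(6.065) = 4361.0 × 1.8026 ≈ 7861 m/s.

Δv ≈ 7.86 km/s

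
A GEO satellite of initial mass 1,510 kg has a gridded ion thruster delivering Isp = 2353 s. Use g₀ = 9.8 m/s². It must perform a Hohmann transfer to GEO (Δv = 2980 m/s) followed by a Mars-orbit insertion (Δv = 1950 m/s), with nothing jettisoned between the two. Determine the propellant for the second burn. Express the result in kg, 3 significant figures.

v_e = Isp · g₀ = 2353 × 9.8 = 23059.4 m/s.
After the first burn: m = 1510 × exp(−2980/23059.4) = 1510 × 0.87877 = 1,326.94 kg.
After the second burn: m = 1,326.94 × exp(−1950/23059.4) = 1,326.94 × 0.91891 = 1,219.34 kg.
Second-burn propellant = 1,326.94 − 1,219.34 = 107.6 kg.

propellant for the second burn ≈ 108 kg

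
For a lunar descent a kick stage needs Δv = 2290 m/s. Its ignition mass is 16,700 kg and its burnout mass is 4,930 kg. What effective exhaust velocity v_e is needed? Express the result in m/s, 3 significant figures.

ln(m₀/m_f) = ln(16700/4930) = ln(3.387) = 1.2201.
Using Δv = v_e ln(m₀/m_f): v_e = Δv / ln(m₀/m_f) = 2290 / 1.2201 = 1876.9 m/s.

v_e ≈ 1880 m/s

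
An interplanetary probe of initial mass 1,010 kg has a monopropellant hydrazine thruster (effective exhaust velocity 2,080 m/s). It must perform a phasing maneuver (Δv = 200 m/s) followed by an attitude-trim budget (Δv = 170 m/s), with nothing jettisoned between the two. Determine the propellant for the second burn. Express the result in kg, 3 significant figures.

propellant for the second burn ≈ 72.0 kg

After the first burn: m = 1010 × exp(−200/2080.0) = 1010 × 0.90832 = 917.403 kg.
After the second burn: m = 917.403 × exp(−170/2080.0) = 917.403 × 0.92152 = 845.405 kg.
Second-burn propellant = 917.403 − 845.405 = 71.998 kg.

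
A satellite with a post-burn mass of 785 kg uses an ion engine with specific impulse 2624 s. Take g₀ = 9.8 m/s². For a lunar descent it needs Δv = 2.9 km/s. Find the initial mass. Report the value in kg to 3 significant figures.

v_e = Isp · g₀ = 2624 × 9.8 = 25715.2 m/s.
By the Tsiolkovsky rocket equation, m₀/m_f = exp(Δv / v_e) = exp(2900 / 25715.2) = exp(0.1128) = 1.1194.
m₀ = m_f × 1.1194 = 785 × 1.1194 = 878.729 kg.

initial mass ≈ 879 kg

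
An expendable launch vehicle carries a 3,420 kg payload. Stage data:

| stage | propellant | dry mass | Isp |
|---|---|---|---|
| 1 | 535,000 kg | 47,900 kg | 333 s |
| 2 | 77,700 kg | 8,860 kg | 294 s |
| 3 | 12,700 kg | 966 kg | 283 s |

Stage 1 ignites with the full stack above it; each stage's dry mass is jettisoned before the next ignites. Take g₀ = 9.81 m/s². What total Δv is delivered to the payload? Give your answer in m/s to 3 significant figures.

Δv ≈ 12700 m/s

Ignition mass of stage 1 = 535,000+47,900 + 77,700+8,860 + 12,700+966 + 3,420 = 686,546 kg.
Stage 1: m₀ = 686,546 kg, m_f = 686,546 − 535,000 = 151,546 kg; Δv = 333×9.81×ln(4.53) = 3266.7×1.5108 ≈ 4935 m/s.
Stage 2: m₀ = 103,646 kg, m_f = 103,646 − 77,700 = 25,946 kg; Δv = 294×9.81×ln(3.995) = 2884.1×1.3850 ≈ 3994 m/s.
Stage 3: m₀ = 17,086 kg, m_f = 17,086 − 12,700 = 4,386 kg; Δv = 283×9.81×ln(3.896) = 2776.2×1.3598 ≈ 3775 m/s.
Total Δv = 4935 + 3994 + 3775 = 12704 m/s.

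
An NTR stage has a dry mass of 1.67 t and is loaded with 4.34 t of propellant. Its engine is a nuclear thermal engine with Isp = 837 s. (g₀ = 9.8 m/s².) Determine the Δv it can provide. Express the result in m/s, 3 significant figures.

v_e = Isp · g₀ = 837 × 9.8 = 8202.6 m/s.
m₀ = m_dry + m_prop = 1.67 + 4.34 = 6.01 t.
Using Δv = v_e ln(m₀/m_f): Δv = v_e · ln(m₀/m_f) = 8202.6 × ln(3.599) = 8202.6 × 1.2806 ≈ 10504.3 m/s.

Δv ≈ 10500 m/s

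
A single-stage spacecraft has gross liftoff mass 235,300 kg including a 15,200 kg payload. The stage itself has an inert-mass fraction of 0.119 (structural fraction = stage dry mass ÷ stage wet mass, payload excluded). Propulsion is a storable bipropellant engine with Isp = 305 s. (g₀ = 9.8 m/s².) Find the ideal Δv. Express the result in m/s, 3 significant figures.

Δv ≈ 5190 m/s

Stage wet mass = m₀ − payload = 235,300 − 15,200 = 220,100 kg.
Stage dry mass = ε × stage wet mass = 0.119 × 220,100 = 26,191.9 kg.
Burnout mass m_f = stage dry + payload = 26,191.9 + 15,200 = 41,391.9 kg.
v_e = Isp · g₀ = 305 × 9.8 = 2989.0 m/s.
Δv = v_e · ln(235,300/41,391.9) = 2989.0 × ln(5.685) = 2989.0 × 1.7378 ≈ 5194 m/s.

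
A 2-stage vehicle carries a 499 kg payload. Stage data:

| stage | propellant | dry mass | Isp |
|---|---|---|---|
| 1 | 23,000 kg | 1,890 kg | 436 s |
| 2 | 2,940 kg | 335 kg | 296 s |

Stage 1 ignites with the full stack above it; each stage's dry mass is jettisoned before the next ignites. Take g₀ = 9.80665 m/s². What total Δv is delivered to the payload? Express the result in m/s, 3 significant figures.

Ignition mass of stage 1 = 23,000+1,890 + 2,940+335 + 499 = 28,664 kg.
Stage 1: m₀ = 28,664 kg, m_f = 28,664 − 23,000 = 5,664 kg; Δv = 436×9.80665×ln(5.061) = 4275.7×1.6215 ≈ 6933 m/s.
Stage 2: m₀ = 3,774 kg, m_f = 3,774 − 2,940 = 834 kg; Δv = 296×9.80665×ln(4.525) = 2902.8×1.5097 ≈ 4382 m/s.
Total Δv = 6933 + 4382 = 11315 m/s.

Δv ≈ 11300 m/s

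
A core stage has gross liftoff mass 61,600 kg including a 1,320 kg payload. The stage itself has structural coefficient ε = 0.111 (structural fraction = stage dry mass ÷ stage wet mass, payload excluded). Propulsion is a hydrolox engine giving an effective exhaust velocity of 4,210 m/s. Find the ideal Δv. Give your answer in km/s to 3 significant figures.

Stage wet mass = m₀ − payload = 61,600 − 1,320 = 60,280 kg.
Stage dry mass = ε × stage wet mass = 0.111 × 60,280 = 6,691.08 kg.
Burnout mass m_f = stage dry + payload = 6,691.08 + 1,320 = 8,011.08 kg.
By the Tsiolkovsky rocket equation, Δv = v_e · ln(61,600/8,011.08) = 4210.0 × ln(7.689) = 4210.0 × 2.0398 ≈ 8588 m/s.

Δv ≈ 8.59 km/s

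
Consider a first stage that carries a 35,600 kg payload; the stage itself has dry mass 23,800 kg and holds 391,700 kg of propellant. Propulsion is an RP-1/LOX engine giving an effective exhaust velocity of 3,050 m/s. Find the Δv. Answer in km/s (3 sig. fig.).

Δv ≈ 6.18 km/s

m₀ = payload + dry + propellant = 35,600 + 23,800 + 391,700 = 451,100 kg.
m_f = payload + dry = 35,600 + 23,800 = 59,400 kg.
From the ideal rocket equation, Δv = v_e · ln(m₀/m_f) = 3050.0 × ln(7.594) = 3050.0 × 2.0274 ≈ 6183.6 m/s.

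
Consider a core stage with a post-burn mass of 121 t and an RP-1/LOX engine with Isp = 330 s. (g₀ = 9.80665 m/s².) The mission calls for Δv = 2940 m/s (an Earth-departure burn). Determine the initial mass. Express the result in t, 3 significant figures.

initial mass ≈ 300 t

v_e = Isp · g₀ = 330 × 9.80665 = 3236.2 m/s.
m₀/m_f = exp(Δv / v_e) = exp(2940 / 3236.2) = exp(0.9085) = 2.4805.
m₀ = m_f × 2.4805 = 121 × 2.4805 = 300.141 t.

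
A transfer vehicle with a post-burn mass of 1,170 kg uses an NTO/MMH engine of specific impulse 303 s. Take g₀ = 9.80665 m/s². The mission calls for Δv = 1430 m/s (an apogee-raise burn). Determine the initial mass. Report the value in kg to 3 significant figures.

initial mass ≈ 1890 kg

v_e = Isp · g₀ = 303 × 9.80665 = 2971.4 m/s.
By the Tsiolkovsky rocket equation, m₀/m_f = exp(Δv / v_e) = exp(1430 / 2971.4) = exp(0.4813) = 1.6181.
m₀ = m_f × 1.6181 = 1,170 × 1.6181 = 1,893.18 kg.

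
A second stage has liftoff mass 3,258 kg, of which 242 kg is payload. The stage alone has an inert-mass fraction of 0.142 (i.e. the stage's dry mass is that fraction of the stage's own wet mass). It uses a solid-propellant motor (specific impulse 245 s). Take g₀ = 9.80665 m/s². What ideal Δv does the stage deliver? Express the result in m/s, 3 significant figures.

Δv ≈ 3800 m/s

Stage wet mass = m₀ − payload = 3,258 − 242 = 3,016 kg.
Stage dry mass = ε × stage wet mass = 0.142 × 3,016 = 428.272 kg.
Burnout mass m_f = stage dry + payload = 428.272 + 242 = 670.272 kg.
v_e = Isp · g₀ = 245 × 9.80665 = 2402.6 m/s.
Using Δv = v_e ln(m₀/m_f): Δv = v_e · ln(3,258/670.272) = 2402.6 × ln(4.861) = 2402.6 × 1.5812 ≈ 3799 m/s.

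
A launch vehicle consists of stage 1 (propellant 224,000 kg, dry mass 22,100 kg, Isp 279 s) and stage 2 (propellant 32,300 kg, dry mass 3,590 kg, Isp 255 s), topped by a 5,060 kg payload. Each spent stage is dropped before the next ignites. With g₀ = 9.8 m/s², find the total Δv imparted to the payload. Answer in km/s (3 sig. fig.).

Ignition mass of stage 1 = 224,000+22,100 + 32,300+3,590 + 5,060 = 287,050 kg.
Stage 1: m₀ = 287,050 kg, m_f = 287,050 − 224,000 = 63,050 kg; Δv = 279×9.8×ln(4.553) = 2734.2×1.5157 ≈ 4144 m/s.
Stage 2: m₀ = 40,950 kg, m_f = 40,950 − 32,300 = 8,650 kg; Δv = 255×9.8×ln(4.734) = 2499.0×1.5548 ≈ 3885 m/s.
Total Δv = 4144 + 3885 = 8029 m/s.

Δv ≈ 8.03 km/s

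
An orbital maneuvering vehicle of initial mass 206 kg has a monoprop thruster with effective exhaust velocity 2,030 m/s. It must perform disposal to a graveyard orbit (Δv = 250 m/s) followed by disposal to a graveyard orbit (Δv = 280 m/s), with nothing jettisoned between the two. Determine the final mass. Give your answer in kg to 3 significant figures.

final mass ≈ 159 kg

After the first burn: m = 206 × exp(−250/2030.0) = 206 × 0.88413 = 182.131 kg.
After the second burn: m = 182.131 × exp(−280/2030.0) = 182.131 × 0.87116 = 158.665 kg.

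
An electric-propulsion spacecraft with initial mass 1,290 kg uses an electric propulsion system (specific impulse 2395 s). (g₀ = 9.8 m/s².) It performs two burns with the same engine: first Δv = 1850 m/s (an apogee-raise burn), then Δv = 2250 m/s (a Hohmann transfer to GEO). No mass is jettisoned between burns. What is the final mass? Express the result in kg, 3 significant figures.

v_e = Isp · g₀ = 2395 × 9.8 = 23471.0 m/s.
After the first burn: m = 1290 × exp(−1850/23471.0) = 1290 × 0.92421 = 1,192.23 kg.
After the second burn: m = 1,192.23 × exp(−2250/23471.0) = 1,192.23 × 0.90859 = 1,083.25 kg.

final mass ≈ 1080 kg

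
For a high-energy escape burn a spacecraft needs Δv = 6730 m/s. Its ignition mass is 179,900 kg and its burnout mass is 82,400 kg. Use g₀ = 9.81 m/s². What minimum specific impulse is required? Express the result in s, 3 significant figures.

ln(m₀/m_f) = ln(179900/82400) = ln(2.183) = 0.7808.
v_e = Δv / ln(m₀/m_f) = 6730 / 0.7808 = 8619.2 m/s.
Isp = v_e / g₀ = 8619.2 / 9.81 = 878.6 s.

Isp ≈ 879 s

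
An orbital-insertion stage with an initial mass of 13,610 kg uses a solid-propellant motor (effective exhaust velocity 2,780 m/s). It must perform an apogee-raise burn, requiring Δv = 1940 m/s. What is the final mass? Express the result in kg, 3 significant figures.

m₀/m_f = exp(Δv / v_e) = exp(1940 / 2780.0) = exp(0.6978) = 2.0094.
m_f = m₀ / 2.0094 = 13,610 / 2.0094 = 6,773.17 kg.

final mass ≈ 6770 kg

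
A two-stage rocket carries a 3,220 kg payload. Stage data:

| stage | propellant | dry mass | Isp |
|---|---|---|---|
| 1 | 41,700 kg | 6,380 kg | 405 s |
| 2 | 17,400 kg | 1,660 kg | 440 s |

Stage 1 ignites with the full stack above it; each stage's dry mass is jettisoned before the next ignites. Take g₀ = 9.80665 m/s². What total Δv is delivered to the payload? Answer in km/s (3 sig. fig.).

Δv ≈ 10.1 km/s

Ignition mass of stage 1 = 41,700+6,380 + 17,400+1,660 + 3,220 = 70,360 kg.
Stage 1: m₀ = 70,360 kg, m_f = 70,360 − 41,700 = 28,660 kg; Δv = 405×9.80665×ln(2.455) = 3971.7×0.8981 ≈ 3567 m/s.
Stage 2: m₀ = 22,280 kg, m_f = 22,280 − 17,400 = 4,880 kg; Δv = 440×9.80665×ln(4.566) = 4314.9×1.5185 ≈ 6552 m/s.
Total Δv = 3567 + 6552 = 10119 m/s.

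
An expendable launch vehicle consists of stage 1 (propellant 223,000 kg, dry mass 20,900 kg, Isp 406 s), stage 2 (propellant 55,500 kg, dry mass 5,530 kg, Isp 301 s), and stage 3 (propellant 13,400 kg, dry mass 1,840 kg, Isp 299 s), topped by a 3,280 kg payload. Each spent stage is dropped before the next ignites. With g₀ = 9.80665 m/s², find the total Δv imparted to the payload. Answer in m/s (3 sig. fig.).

Ignition mass of stage 1 = 223,000+20,900 + 55,500+5,530 + 13,400+1,840 + 3,280 = 323,450 kg.
Stage 1: m₀ = 323,450 kg, m_f = 323,450 − 223,000 = 100,450 kg; Δv = 406×9.80665×ln(3.22) = 3981.5×1.1694 ≈ 4656 m/s.
Stage 2: m₀ = 79,550 kg, m_f = 79,550 − 55,500 = 24,050 kg; Δv = 301×9.80665×ln(3.308) = 2951.8×1.1963 ≈ 3531 m/s.
Stage 3: m₀ = 18,520 kg, m_f = 18,520 − 13,400 = 5,120 kg; Δv = 299×9.80665×ln(3.617) = 2932.2×1.2857 ≈ 3770 m/s.
Total Δv = 4656 + 3531 + 3770 = 11957 m/s.

Δv ≈ 12000 m/s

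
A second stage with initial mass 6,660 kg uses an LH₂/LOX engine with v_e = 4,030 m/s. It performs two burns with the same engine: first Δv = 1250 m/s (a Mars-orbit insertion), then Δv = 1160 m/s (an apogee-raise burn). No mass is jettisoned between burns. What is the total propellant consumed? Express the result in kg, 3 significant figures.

total propellant consumed ≈ 3000 kg

After the first burn: m = 6660 × exp(−1250/4030.0) = 6660 × 0.73332 = 4,883.91 kg.
After the second burn: m = 4,883.91 × exp(−1160/4030.0) = 4,883.91 × 0.74988 = 3,662.35 kg.
Total propellant = m₀ − m_final = 6660 − 3,662.35 = 2,997.65 kg.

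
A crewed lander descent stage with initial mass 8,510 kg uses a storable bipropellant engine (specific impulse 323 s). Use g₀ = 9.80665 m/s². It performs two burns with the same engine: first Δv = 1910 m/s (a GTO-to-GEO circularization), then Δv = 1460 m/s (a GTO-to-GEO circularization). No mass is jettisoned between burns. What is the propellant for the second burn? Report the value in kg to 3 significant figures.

propellant for the second burn ≈ 1720 kg

v_e = Isp · g₀ = 323 × 9.80665 = 3167.5 m/s.
After the first burn: m = 8510 × exp(−1910/3167.5) = 8510 × 0.54717 = 4,656.42 kg.
After the second burn: m = 4,656.42 × exp(−1460/3167.5) = 4,656.42 × 0.63070 = 2,936.8 kg.
Second-burn propellant = 4,656.42 − 2,936.8 = 1,719.62 kg.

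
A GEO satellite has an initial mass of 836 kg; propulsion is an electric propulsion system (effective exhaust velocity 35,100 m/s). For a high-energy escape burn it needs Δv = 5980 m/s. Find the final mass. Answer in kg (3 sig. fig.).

By the Tsiolkovsky rocket equation, m₀/m_f = exp(Δv / v_e) = exp(5980 / 35100.0) = exp(0.1704) = 1.1857.
m_f = m₀ / 1.1857 = 836 / 1.1857 = 705.069 kg.

final mass ≈ 705 kg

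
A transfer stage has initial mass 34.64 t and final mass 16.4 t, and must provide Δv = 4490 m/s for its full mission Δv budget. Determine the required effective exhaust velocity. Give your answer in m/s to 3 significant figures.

ln(m₀/m_f) = ln(34640/16400) = ln(2.112) = 0.7477.
By the Tsiolkovsky rocket equation, v_e = Δv / ln(m₀/m_f) = 4490 / 0.7477 = 6004.9 m/s.

v_e ≈ 6000 m/s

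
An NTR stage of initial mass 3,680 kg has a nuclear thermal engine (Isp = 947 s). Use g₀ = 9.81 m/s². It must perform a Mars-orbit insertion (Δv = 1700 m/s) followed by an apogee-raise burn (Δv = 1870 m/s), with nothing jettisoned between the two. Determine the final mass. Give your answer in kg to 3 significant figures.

final mass ≈ 2510 kg

v_e = Isp · g₀ = 947 × 9.81 = 9290.1 m/s.
After the first burn: m = 3680 × exp(−1700/9290.1) = 3680 × 0.83278 = 3,064.63 kg.
After the second burn: m = 3,064.63 × exp(−1870/9290.1) = 3,064.63 × 0.81768 = 2,505.89 kg.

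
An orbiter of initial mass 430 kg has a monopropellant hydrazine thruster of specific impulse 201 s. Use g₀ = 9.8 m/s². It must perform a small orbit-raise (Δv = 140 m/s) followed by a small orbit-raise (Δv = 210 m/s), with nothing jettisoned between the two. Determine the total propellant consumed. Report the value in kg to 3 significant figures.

v_e = Isp · g₀ = 201 × 9.8 = 1969.8 m/s.
After the first burn: m = 430 × exp(−140/1969.8) = 430 × 0.93139 = 400.498 kg.
After the second burn: m = 400.498 × exp(−210/1969.8) = 400.498 × 0.89888 = 360 kg.
Total propellant = m₀ − m_final = 430 − 360 = 70 kg.

total propellant consumed ≈ 70.0 kg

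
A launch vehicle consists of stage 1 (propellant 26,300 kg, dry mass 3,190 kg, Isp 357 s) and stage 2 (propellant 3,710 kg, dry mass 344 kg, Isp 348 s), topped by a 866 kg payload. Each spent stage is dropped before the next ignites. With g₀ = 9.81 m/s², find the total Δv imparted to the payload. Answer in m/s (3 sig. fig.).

Δv ≈ 9850 m/s

Ignition mass of stage 1 = 26,300+3,190 + 3,710+344 + 866 = 34,410 kg.
Stage 1: m₀ = 34,410 kg, m_f = 34,410 − 26,300 = 8,110 kg; Δv = 357×9.81×ln(4.243) = 3502.2×1.4452 ≈ 5062 m/s.
Stage 2: m₀ = 4,920 kg, m_f = 4,920 − 3,710 = 1,210 kg; Δv = 348×9.81×ln(4.066) = 3413.9×1.4027 ≈ 4789 m/s.
Total Δv = 5062 + 4789 = 9851 m/s.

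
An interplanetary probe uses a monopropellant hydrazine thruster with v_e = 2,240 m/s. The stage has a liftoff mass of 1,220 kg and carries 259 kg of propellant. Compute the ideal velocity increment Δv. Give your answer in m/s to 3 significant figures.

Δv ≈ 535 m/s

m_f = m₀ − m_prop = 1,220 − 259 = 961 kg.
Δv = v_e · ln(m₀/m_f) = 2240.0 × ln(1.27) = 2240.0 × 0.2386 ≈ 534.5 m/s.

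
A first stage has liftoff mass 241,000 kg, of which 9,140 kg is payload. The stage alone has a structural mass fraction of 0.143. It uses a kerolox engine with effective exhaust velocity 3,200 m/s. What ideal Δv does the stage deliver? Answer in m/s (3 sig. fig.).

Stage wet mass = m₀ − payload = 241,000 − 9,140 = 231,860 kg.
Stage dry mass = ε × stage wet mass = 0.143 × 231,860 = 33,156 kg.
Burnout mass m_f = stage dry + payload = 33,156 + 9,140 = 42,296 kg.
Δv = v_e · ln(241,000/42,296) = 3200.0 × ln(5.698) = 3200.0 × 1.7401 ≈ 5568 m/s.

Δv ≈ 5570 m/s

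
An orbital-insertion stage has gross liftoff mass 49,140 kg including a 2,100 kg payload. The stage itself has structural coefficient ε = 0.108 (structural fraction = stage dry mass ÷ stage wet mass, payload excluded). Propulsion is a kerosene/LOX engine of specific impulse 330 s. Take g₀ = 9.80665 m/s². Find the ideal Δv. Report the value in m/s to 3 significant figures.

Δv ≈ 6220 m/s

Stage wet mass = m₀ − payload = 49,140 − 2,100 = 47,040 kg.
Stage dry mass = ε × stage wet mass = 0.108 × 47,040 = 5,080.32 kg.
Burnout mass m_f = stage dry + payload = 5,080.32 + 2,100 = 7,180.32 kg.
v_e = Isp · g₀ = 330 × 9.80665 = 3236.2 m/s.
Δv = v_e · ln(49,140/7,180.32) = 3236.2 × ln(6.844) = 3236.2 × 1.9233 ≈ 6224 m/s.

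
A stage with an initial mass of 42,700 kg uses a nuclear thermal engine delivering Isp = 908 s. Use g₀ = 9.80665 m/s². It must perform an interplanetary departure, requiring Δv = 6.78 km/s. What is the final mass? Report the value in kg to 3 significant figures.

final mass ≈ 19900 kg

v_e = Isp · g₀ = 908 × 9.80665 = 8904.4 m/s.
From the ideal rocket equation, m₀/m_f = exp(Δv / v_e) = exp(6780 / 8904.4) = exp(0.7614) = 2.1413.
m_f = m₀ / 2.1413 = 42,700 / 2.1413 = 19,941.2 kg.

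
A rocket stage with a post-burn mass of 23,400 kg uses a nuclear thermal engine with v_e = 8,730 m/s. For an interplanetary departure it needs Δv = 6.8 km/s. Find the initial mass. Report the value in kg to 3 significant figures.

initial mass ≈ 51000 kg

Using Δv = v_e ln(m₀/m_f): m₀/m_f = exp(Δv / v_e) = exp(6800 / 8730.0) = exp(0.7789) = 2.1791.
m₀ = m_f × 2.1791 = 23,400 × 2.1791 = 50,990.9 kg.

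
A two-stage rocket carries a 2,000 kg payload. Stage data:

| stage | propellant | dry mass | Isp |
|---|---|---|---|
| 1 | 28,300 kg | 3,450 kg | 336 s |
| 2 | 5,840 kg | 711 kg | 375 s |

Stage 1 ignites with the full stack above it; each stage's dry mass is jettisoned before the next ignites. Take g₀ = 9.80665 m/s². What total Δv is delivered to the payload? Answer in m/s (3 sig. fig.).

Δv ≈ 8220 m/s

Ignition mass of stage 1 = 28,300+3,450 + 5,840+711 + 2,000 = 40,301 kg.
Stage 1: m₀ = 40,301 kg, m_f = 40,301 − 28,300 = 12,001 kg; Δv = 336×9.80665×ln(3.358) = 3295.0×1.2114 ≈ 3992 m/s.
Stage 2: m₀ = 8,551 kg, m_f = 8,551 − 5,840 = 2,711 kg; Δv = 375×9.80665×ln(3.154) = 3677.5×1.1487 ≈ 4224 m/s.
Total Δv = 3992 + 4224 = 8216 m/s.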